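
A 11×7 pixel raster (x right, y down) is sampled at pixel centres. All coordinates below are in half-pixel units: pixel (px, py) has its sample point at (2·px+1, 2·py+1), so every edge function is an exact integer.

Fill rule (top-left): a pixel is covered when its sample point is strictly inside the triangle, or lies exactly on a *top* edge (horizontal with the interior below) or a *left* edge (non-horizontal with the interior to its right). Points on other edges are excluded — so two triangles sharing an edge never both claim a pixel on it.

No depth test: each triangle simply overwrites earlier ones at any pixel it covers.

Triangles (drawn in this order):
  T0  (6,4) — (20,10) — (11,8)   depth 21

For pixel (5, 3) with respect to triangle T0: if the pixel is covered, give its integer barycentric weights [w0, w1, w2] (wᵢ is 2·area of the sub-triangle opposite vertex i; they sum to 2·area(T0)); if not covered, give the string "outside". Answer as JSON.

T0:
  2·area = 26
  edge (6, 4)→(20, 10): d=(14,6) right/bottom  bias=-1
  edge (20, 10)→(11, 8): d=(-9,-2) top-left  bias=+0
  edge (11, 8)→(6, 4): d=(-5,-4) top-left  bias=+0
    (5,3)@(11, 7): e=[12,9,5] → #
    (6,3)@(13, 7): e=[0,13,13] → ·  [on edge]
    (5,4)@(11, 9): e=[40,-9,-5] → ·
    (8,4)@(17, 9): e=[4,3,19] → #
    (9,4)@(19, 9): e=[-8,7,27] → ·
    (8,5)@(17, 11): e=[32,-15,9] → ·
  covered (2 px):
    · · · · · · · · · · ·
    · · · · · · · · · · ·
    · · · · · · · · · · ·
    · · · · · # · · · · ·
    · · · · · · · · # · ·
    · · · · · · · · · · ·
    · · · · · · · · · · ·

Answer: [9,5,12]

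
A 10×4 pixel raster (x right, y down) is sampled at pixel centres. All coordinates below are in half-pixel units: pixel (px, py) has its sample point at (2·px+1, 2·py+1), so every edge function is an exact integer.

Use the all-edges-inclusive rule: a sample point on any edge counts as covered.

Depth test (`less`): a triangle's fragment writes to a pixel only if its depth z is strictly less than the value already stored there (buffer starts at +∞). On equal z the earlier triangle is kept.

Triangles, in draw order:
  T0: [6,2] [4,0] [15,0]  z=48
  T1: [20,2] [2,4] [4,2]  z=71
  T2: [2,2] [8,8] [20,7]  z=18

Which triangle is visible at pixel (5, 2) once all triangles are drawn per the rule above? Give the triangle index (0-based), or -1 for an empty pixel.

T0:
  2·area = 22
  edge (6, 2)→(4, 0): d=(-2,-2) inclusive
  edge (4, 0)→(15, 0): d=(11,0) inclusive
  edge (15, 0)→(6, 2): d=(-9,2) inclusive
    (2,0)@(5, 1): e=[0,11,11] → #  [on edge]
    (3,0)@(7, 1): e=[4,11,7] → #
    (4,0)@(9, 1): e=[8,11,3] → #
    (5,0)@(11, 1): e=[12,11,-1] → ·
    (2,1)@(5, 3): e=[-4,33,-7] → ·
    (3,1)@(7, 3): e=[0,33,-11] → ·  [on edge]
    (4,1)@(9, 3): e=[4,33,-15] → ·
    (4,2)@(9, 5): e=[0,55,-33] → ·  [on edge]
    (5,3)@(11, 7): e=[0,77,-55] → ·  [on edge]
  covered (3 px):
    · · # # # · · · · ·
    · · · · · · · · · ·
    · · · · · · · · · ·
    · · · · · · · · · ·
T1:
  2·area = 32
  edge (20, 2)→(2, 4): d=(-18,2) inclusive
  edge (2, 4)→(4, 2): d=(2,-2) inclusive
  edge (4, 2)→(20, 2): d=(16,0) inclusive
    (2,0)@(5, 1): e=[48,0,-16] → ·  [on edge]
    (1,1)@(3, 3): e=[16,0,16] → #  [on edge]
    (2,1)@(5, 3): e=[12,4,16] → #
    (3,1)@(7, 3): e=[8,8,16] → #
    (4,1)@(9, 3): e=[4,12,16] → #
    (5,1)@(11, 3): e=[0,16,16] → #  [on edge]
    (6,1)@(13, 3): e=[-4,20,16] → ·
    (0,2)@(1, 5): e=[-16,0,48] → ·  [on edge]
    (1,2)@(3, 5): e=[-20,4,48] → ·
    (2,2)@(5, 5): e=[-24,8,48] → ·
    (3,2)@(7, 5): e=[-28,12,48] → ·
    (4,2)@(9, 5): e=[-32,16,48] → ·
  covered (5 px):
    · · · · · · · · · ·
    · # # # # # · · · ·
    · · · · · · · · · ·
    · · · · · · · · · ·
T2:
  2·area = 78  (B↔C swapped to make it positive)
  edge (2, 2)→(20, 7): d=(18,5) inclusive
  edge (20, 7)→(8, 8): d=(-12,1) inclusive
  edge (8, 8)→(2, 2): d=(-6,-6) inclusive
    (0,0)@(1, 1): e=[-13,91,0] → ·  [on edge]
    (1,1)@(3, 3): e=[13,65,0] → #  [on edge]
    (2,1)@(5, 3): e=[3,63,12] → #
    (3,1)@(7, 3): e=[-7,61,24] → ·
    (1,2)@(3, 5): e=[49,41,-12] → ·
    (2,2)@(5, 5): e=[39,39,0] → #  [on edge]
    (3,2)@(7, 5): e=[29,37,12] → #
    (4,2)@(9, 5): e=[19,35,24] → #
    (5,2)@(11, 5): e=[9,33,36] → #
    (6,2)@(13, 5): e=[-1,31,48] → ·
    (2,3)@(5, 7): e=[75,15,-12] → ·
    (3,3)@(7, 7): e=[65,13,0] → #  [on edge]
  covered (13 px):
    · · · · · · · · · ·
    · # # · · · · · · ·
    · · # # # # · · · ·
    · · · # # # # # # #

Z-buffer (winner per pixel, '.' = empty):
  . . 0 0 0 . . . . .
  . 2 2 1 1 1 . . . .
  . . 2 2 2 2 . . . .
  . . . 2 2 2 2 2 2 2

Answer: 2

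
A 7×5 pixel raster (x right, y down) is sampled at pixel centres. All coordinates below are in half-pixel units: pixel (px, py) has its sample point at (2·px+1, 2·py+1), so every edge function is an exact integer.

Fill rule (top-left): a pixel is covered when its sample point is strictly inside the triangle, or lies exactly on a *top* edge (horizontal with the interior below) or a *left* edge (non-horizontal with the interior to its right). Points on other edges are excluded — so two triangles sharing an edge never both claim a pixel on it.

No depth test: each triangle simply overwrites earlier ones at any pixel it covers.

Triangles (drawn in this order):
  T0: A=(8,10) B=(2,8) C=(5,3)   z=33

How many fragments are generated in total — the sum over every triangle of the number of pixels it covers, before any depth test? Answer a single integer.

T0:
  2·area = 36
  edge (8, 10)→(2, 8): d=(-6,-2) top-left  bias=+0
  edge (2, 8)→(5, 3): d=(3,-5) top-left  bias=+0
  edge (5, 3)→(8, 10): d=(3,7) right/bottom  bias=-1
    (2,1)@(5, 3): e=[36,0,0] → .  [on edge]
    (2,2)@(5, 5): e=[24,6,6] → X
    (3,2)@(7, 5): e=[28,16,-8] → .
    (1,3)@(3, 7): e=[8,2,26] → X
    (3,3)@(7, 7): e=[16,22,-2] → .
    (1,4)@(3, 9): e=[-4,8,32] → .
    (2,4)@(5, 9): e=[0,18,18] → X  [on edge]
    (3,4)@(7, 9): e=[4,28,4] → X
    (4,4)@(9, 9): e=[8,38,-10] → .
  covered (5 px):
    . . . . . . .
    . . . . . . .
    . . X . . . .
    . X X . . . .
    . . X X . . .

Result: 5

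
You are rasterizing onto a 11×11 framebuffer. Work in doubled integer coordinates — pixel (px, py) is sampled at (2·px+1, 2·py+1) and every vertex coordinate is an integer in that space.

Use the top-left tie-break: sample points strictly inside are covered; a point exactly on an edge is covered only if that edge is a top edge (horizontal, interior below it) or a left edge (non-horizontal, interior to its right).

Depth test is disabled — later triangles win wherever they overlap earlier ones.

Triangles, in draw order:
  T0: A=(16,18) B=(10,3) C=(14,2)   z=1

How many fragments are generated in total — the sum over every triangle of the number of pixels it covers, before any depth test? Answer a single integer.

T0:
  2·area = 66
  edge (16, 18)→(10, 3): d=(-6,-15) top-left  bias=+0
  edge (10, 3)→(14, 2): d=(4,-1) top-left  bias=+0
  edge (14, 2)→(16, 18): d=(2,16) right/bottom  bias=-1
    (5,1)@(11, 3): e=[15,1,50] → █
    (6,1)@(13, 3): e=[45,3,18] → █
    (7,1)@(15, 3): e=[75,5,-14] → ·
    (5,2)@(11, 5): e=[3,9,54] → █
    (7,2)@(15, 5): e=[63,13,-10] → ·
    (5,3)@(11, 7): e=[-9,17,58] → ·
    (6,3)@(13, 7): e=[21,19,26] → █
    (7,3)@(15, 7): e=[51,21,-6] → ·
    (6,4)@(13, 9): e=[9,27,30] → █
    (7,4)@(15, 9): e=[39,29,-2] → ·
    (6,5)@(13, 11): e=[-3,35,34] → ·
    (7,5)@(15, 11): e=[27,37,2] → █
  covered (9 px):
    · · · · · · · · · · ·
    · · · · · █ █ · · · ·
    · · · · · █ █ · · · ·
    · · · · · · █ · · · ·
    · · · · · · █ · · · ·
    · · · · · · · █ · · ·
    · · · · · · · █ · · ·
    · · · · · · · █ · · ·
    · · · · · · · · · · ·
    · · · · · · · · · · ·
    · · · · · · · · · · ·

Answer: 9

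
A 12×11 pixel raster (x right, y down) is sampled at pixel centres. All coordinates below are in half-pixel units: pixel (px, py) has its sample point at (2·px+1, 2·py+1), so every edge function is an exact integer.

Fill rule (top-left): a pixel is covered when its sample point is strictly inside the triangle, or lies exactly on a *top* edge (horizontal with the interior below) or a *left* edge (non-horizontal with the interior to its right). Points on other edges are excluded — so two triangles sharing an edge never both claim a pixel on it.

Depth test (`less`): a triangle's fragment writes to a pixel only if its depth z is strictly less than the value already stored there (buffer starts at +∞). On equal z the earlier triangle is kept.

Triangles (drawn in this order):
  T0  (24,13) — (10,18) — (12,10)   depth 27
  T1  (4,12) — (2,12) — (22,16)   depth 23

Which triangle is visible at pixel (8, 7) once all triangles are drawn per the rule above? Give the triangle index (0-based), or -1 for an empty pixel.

T0:
  2·area = 102
  edge (24, 13)→(10, 18): d=(-14,5) right/bottom  bias=-1
  edge (10, 18)→(12, 10): d=(2,-8) top-left  bias=+0
  edge (12, 10)→(24, 13): d=(12,3) right/bottom  bias=-1
    (6,5)@(13, 11): e=[83,10,9] → #
    (7,5)@(15, 11): e=[73,26,3] → #
    (8,5)@(17, 11): e=[63,42,-3] → ·
    (6,6)@(13, 13): e=[55,14,33] → #
    (8,6)@(17, 13): e=[35,46,21] → #
    (9,6)@(19, 13): e=[25,62,15] → #
    (10,6)@(21, 13): e=[15,78,9] → #
    (11,6)@(23, 13): e=[5,94,3] → #
    (5,7)@(11, 15): e=[37,2,63] → #
    (9,7)@(19, 15): e=[-3,66,39] → ·
    (10,7)@(21, 15): e=[-13,82,33] → ·
    (11,7)@(23, 15): e=[-23,98,27] → ·
  covered (13 px):
    · · · · · · · · · · · ·
    · · · · · · · · · · · ·
    · · · · · · · · · · · ·
    · · · · · · · · · · · ·
    · · · · · · · · · · · ·
    · · · · · · # # · · · ·
    · · · · · · # # # # # #
    · · · · · # # # # · · ·
    · · · · · # · · · · · ·
    · · · · · · · · · · · ·
    · · · · · · · · · · · ·
T1:
  2·area = 8  (B↔C swapped to make it positive)
  edge (4, 12)→(22, 16): d=(18,4) right/bottom  bias=-1
  edge (22, 16)→(2, 12): d=(-20,-4) top-left  bias=+0
  edge (2, 12)→(4, 12): d=(2,0) top-left  bias=+0
    (3,6)@(7, 13): e=[6,0,2] → #  [on edge]
    (4,6)@(9, 13): e=[-2,8,2] → ·
    (3,7)@(7, 15): e=[42,-40,6] → ·
    (8,7)@(17, 15): e=[2,0,6] → #  [on edge]
    (9,7)@(19, 15): e=[-6,8,6] → ·
    (8,8)@(17, 17): e=[38,-40,10] → ·
  covered (2 px):
    · · · · · · · · · · · ·
    · · · · · · · · · · · ·
    · · · · · · · · · · · ·
    · · · · · · · · · · · ·
    · · · · · · · · · · · ·
    · · · · · · · · · · · ·
    · · · # · · · · · · · ·
    · · · · · · · · # · · ·
    · · · · · · · · · · · ·
    · · · · · · · · · · · ·
    · · · · · · · · · · · ·

Z-buffer (winner per pixel, '.' = empty):
  . . . . . . . . . . . .
  . . . . . . . . . . . .
  . . . . . . . . . . . .
  . . . . . . . . . . . .
  . . . . . . . . . . . .
  . . . . . . 0 0 . . . .
  . . . 1 . . 0 0 0 0 0 0
  . . . . . 0 0 0 1 . . .
  . . . . . 0 . . . . . .
  . . . . . . . . . . . .
  . . . . . . . . . . . .

Answer: 1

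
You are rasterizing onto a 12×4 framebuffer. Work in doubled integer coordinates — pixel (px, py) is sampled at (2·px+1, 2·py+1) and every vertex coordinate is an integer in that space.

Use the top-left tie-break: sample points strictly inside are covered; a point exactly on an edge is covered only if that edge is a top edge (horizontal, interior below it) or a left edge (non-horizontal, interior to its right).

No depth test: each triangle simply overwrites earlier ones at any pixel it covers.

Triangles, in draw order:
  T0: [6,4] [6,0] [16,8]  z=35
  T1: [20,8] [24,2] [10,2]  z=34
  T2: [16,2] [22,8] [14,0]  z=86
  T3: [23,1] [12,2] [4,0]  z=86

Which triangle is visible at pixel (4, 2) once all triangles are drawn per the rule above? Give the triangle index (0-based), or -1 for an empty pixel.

T0:
  2·area = 40
  edge (6, 4)→(6, 0): d=(0,-4) top-left  bias=+0
  edge (6, 0)→(16, 8): d=(10,8) right/bottom  bias=-1
  edge (16, 8)→(6, 4): d=(-10,-4) top-left  bias=+0
    (3,0)@(7, 1): e=[4,2,34] → X
    (4,0)@(9, 1): e=[12,-14,42] → .
    (3,1)@(7, 3): e=[4,22,14] → X
    (4,1)@(9, 3): e=[12,6,22] → X
    (5,1)@(11, 3): e=[20,-10,30] → .
    (3,2)@(7, 5): e=[4,42,-6] → .
    (4,2)@(9, 5): e=[12,26,2] → X
    (5,2)@(11, 5): e=[20,10,10] → X
    (6,2)@(13, 5): e=[28,-6,18] → .
    (4,3)@(9, 7): e=[12,46,-18] → .
    (5,3)@(11, 7): e=[20,30,-10] → .
  covered (5 px):
    . . . X . . . . . . . .
    . . . X X . . . . . . .
    . . . . X X . . . . . .
    . . . . . . . . . . . .
T1:
  2·area = 84  (B↔C swapped to make it positive)
  edge (20, 8)→(10, 2): d=(-10,-6) top-left  bias=+0
  edge (10, 2)→(24, 2): d=(14,0) top-left  bias=+0
  edge (24, 2)→(20, 8): d=(-4,6) right/bottom  bias=-1
    (6,1)@(13, 3): e=[8,14,62] → X
    (7,1)@(15, 3): e=[20,14,50] → X
    (8,1)@(17, 3): e=[32,14,38] → X
    (9,1)@(19, 3): e=[44,14,26] → X
    (10,1)@(21, 3): e=[56,14,14] → X
    (11,1)@(23, 3): e=[68,14,2] → X
    (6,2)@(13, 5): e=[-12,42,54] → .
    (7,2)@(15, 5): e=[0,42,42] → X  [on edge]
    (11,2)@(23, 5): e=[48,42,-6] → .
    (7,3)@(15, 7): e=[-20,70,34] → .
    (8,3)@(17, 7): e=[-8,70,22] → .
    (9,3)@(19, 7): e=[4,70,10] → X
  covered (11 px):
    . . . . . . . . . . . .
    . . . . . . X X X X X X
    . . . . . . . X X X X .
    . . . . . . . . . X . .
T2:
  degenerate (2·area = 0) — covers nothing
T3:
  2·area = 30
  edge (23, 1)→(12, 2): d=(-11,1) right/bottom  bias=-1
  edge (12, 2)→(4, 0): d=(-8,-2) top-left  bias=+0
  edge (4, 0)→(23, 1): d=(19,1) right/bottom  bias=-1
    (4,0)@(9, 1): e=[14,2,14] → X
    (5,0)@(11, 1): e=[12,6,12] → X
    (6,0)@(13, 1): e=[10,10,10] → X
    (7,0)@(15, 1): e=[8,14,8] → X
    (8,0)@(17, 1): e=[6,18,6] → X
    (9,0)@(19, 1): e=[4,22,4] → X
    (10,0)@(21, 1): e=[2,26,2] → X
    (11,0)@(23, 1): e=[0,30,0] → .  [on edge]
    (0,1)@(1, 3): e=[0,-30,60] → .  [on edge]
    (4,1)@(9, 3): e=[-8,-14,52] → .
    (5,1)@(11, 3): e=[-10,-10,50] → .
    (6,1)@(13, 3): e=[-12,-6,48] → .
  covered (7 px):
    . . . . X X X X X X X .
    . . . . . . . . . . . .
    . . . . . . . . . . . .
    . . . . . . . . . . . .

Z-buffer (winner per pixel, '.' = empty):
  . . . 0 3 3 3 3 3 3 3 .
  . . . 0 0 . 1 1 1 1 1 1
  . . . . 0 0 . 1 1 1 1 .
  . . . . . . . . . 1 . .

Answer: 0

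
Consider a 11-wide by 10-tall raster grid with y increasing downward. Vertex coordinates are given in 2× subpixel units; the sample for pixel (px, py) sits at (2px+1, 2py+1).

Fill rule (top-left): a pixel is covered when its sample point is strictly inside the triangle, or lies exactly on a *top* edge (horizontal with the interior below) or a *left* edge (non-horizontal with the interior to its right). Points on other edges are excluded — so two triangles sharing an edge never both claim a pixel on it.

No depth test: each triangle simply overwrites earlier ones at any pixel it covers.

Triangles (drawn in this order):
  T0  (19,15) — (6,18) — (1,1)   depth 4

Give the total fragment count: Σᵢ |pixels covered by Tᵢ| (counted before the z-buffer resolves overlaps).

T0:
  2·area = 236
  edge (19, 15)→(6, 18): d=(-13,3) right/bottom  bias=-1
  edge (6, 18)→(1, 1): d=(-5,-17) top-left  bias=+0
  edge (1, 1)→(19, 15): d=(18,14) right/bottom  bias=-1
    (0,0)@(1, 1): e=[236,0,0] → ·  [on edge]
    (1,1)@(3, 3): e=[204,24,8] → █
    (2,1)@(5, 3): e=[198,58,-20] → ·
    (1,2)@(3, 5): e=[178,14,44] → █
    (2,2)@(5, 5): e=[172,48,16] → █
    (3,2)@(7, 5): e=[166,82,-12] → ·
    (1,3)@(3, 7): e=[152,4,80] → █
    (3,3)@(7, 7): e=[140,72,24] → █
    (4,3)@(9, 7): e=[134,106,-4] → ·
    (1,4)@(3, 9): e=[126,-6,116] → ·
    (2,4)@(5, 9): e=[120,28,88] → █
    (4,4)@(9, 9): e=[108,96,32] → █
    (9,7)@(19, 15): e=[0,236,0] → ·  [on edge]
  covered (29 px):
    · · · · · · · · · · ·
    · █ · · · · · · · · ·
    · █ █ · · · · · · · ·
    · █ █ █ · · · · · · ·
    · · █ █ █ █ · · · · ·
    · · █ █ █ █ █ · · · ·
    · · █ █ █ █ █ █ · · ·
    · · · █ █ █ █ █ █ · ·
    · · · █ █ · · · · · ·
    · · · · · · · · · · ·

Final: 29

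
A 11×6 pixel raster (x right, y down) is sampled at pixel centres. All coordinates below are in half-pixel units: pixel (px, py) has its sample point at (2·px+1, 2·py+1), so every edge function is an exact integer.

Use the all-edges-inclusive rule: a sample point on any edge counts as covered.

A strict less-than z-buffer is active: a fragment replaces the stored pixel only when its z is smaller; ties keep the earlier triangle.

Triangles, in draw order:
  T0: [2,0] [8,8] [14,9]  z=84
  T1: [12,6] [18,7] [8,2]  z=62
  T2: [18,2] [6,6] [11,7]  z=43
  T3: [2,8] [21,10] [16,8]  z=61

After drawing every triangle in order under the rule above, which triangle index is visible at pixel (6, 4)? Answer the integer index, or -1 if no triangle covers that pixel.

T0:
  2·area = 42  (B↔C swapped to make it positive)
  edge (2, 0)→(14, 9): d=(12,9) inclusive
  edge (14, 9)→(8, 8): d=(-6,-1) inclusive
  edge (8, 8)→(2, 0): d=(-6,-8) inclusive
    (1,0)@(3, 1): e=[3,37,2] → X
    (2,0)@(5, 1): e=[-15,39,18] → .
    (1,1)@(3, 3): e=[27,25,-10] → .
    (2,1)@(5, 3): e=[9,27,6] → X
    (3,1)@(7, 3): e=[-9,29,22] → .
    (2,2)@(5, 5): e=[33,15,-6] → .
    (3,2)@(7, 5): e=[15,17,10] → X
    (4,2)@(9, 5): e=[-3,19,26] → .
    (3,3)@(7, 7): e=[39,5,-2] → .
    (4,3)@(9, 7): e=[21,7,14] → X
    (5,3)@(11, 7): e=[3,9,30] → X
    (6,3)@(13, 7): e=[-15,11,46] → .
  covered (5 px):
    . X . . . . . . . . .
    . . X . . . . . . . .
    . . . X . . . . . . .
    . . . . X X . . . . .
    . . . . . . . . . . .
    . . . . . . . . . . .
T1:
  2·area = 20  (B↔C swapped to make it positive)
  edge (12, 6)→(8, 2): d=(-4,-4) inclusive
  edge (8, 2)→(18, 7): d=(10,5) inclusive
  edge (18, 7)→(12, 6): d=(-6,-1) inclusive
    (3,0)@(7, 1): e=[0,-5,25] → .  [on edge]
    (4,1)@(9, 3): e=[0,5,15] → X  [on edge]
    (5,1)@(11, 3): e=[8,-5,17] → .
    (4,2)@(9, 5): e=[-8,25,3] → .
    (5,2)@(11, 5): e=[0,15,5] → X  [on edge]
    (6,2)@(13, 5): e=[8,5,7] → X
    (7,2)@(15, 5): e=[16,-5,9] → .
    (5,3)@(11, 7): e=[-8,35,-7] → .
    (6,3)@(13, 7): e=[0,25,-5] → .  [on edge]
    (7,4)@(15, 9): e=[0,35,-15] → .  [on edge]
    (8,5)@(17, 11): e=[0,45,-25] → .  [on edge]
  covered (3 px):
    . . . . . . . . . . .
    . . . . X . . . . . .
    . . . . . X X . . . .
    . . . . . . . . . . .
    . . . . . . . . . . .
    . . . . . . . . . . .
T2:
  2·area = 32  (B↔C swapped to make it positive)
  edge (18, 2)→(11, 7): d=(-7,5) inclusive
  edge (11, 7)→(6, 6): d=(-5,-1) inclusive
  edge (6, 6)→(18, 2): d=(12,-4) inclusive
    (10,0)@(21, 1): e=[-8,40,0] → .  [on edge]
    (7,1)@(15, 3): e=[8,24,0] → X  [on edge]
    (8,1)@(17, 3): e=[-2,26,8] → .
    (0,2)@(1, 5): e=[64,0,-32] → .  [on edge]
    (4,2)@(9, 5): e=[24,8,0] → X  [on edge]
    (5,2)@(11, 5): e=[14,10,8] → X
    (6,2)@(13, 5): e=[4,12,16] → X
    (7,2)@(15, 5): e=[-6,14,24] → .
    (1,3)@(3, 7): e=[40,-8,0] → .  [on edge]
    (4,3)@(9, 7): e=[10,-2,24] → .
    (5,3)@(11, 7): e=[0,0,32] → X  [on edge]
    (6,3)@(13, 7): e=[-10,2,40] → .
    (10,4)@(21, 9): e=[-64,0,96] → .  [on edge]
  covered (5 px):
    . . . . . . . . . . .
    . . . . . . . X . . .
    . . . . X X X . . . .
    . . . . . X . . . . .
    . . . . . . . . . . .
    . . . . . . . . . . .
T3:
  2·area = 28  (B↔C swapped to make it positive)
  edge (2, 8)→(16, 8): d=(14,0) inclusive
  edge (16, 8)→(21, 10): d=(5,2) inclusive
  edge (21, 10)→(2, 8): d=(-19,-2) inclusive
    (6,4)@(13, 9): e=[14,11,3] → X
    (7,4)@(15, 9): e=[14,7,7] → X
    (8,4)@(17, 9): e=[14,3,11] → X
    (9,4)@(19, 9): e=[14,-1,15] → .
    (6,5)@(13, 11): e=[42,21,-35] → .
    (7,5)@(15, 11): e=[42,17,-31] → .
    (8,5)@(17, 11): e=[42,13,-27] → .
  covered (3 px):
    . . . . . . . . . . .
    . . . . . . . . . . .
    . . . . . . . . . . .
    . . . . . . . . . . .
    . . . . . . X X X . .
    . . . . . . . . . . .

Z-buffer (winner per pixel, '.' = empty):
  . 0 . . . . . . . . .
  . . 0 . 1 . . 2 . . .
  . . . 0 2 2 2 . . . .
  . . . . 0 2 . . . . .
  . . . . . . 3 3 3 . .
  . . . . . . . . . . .

Result: 3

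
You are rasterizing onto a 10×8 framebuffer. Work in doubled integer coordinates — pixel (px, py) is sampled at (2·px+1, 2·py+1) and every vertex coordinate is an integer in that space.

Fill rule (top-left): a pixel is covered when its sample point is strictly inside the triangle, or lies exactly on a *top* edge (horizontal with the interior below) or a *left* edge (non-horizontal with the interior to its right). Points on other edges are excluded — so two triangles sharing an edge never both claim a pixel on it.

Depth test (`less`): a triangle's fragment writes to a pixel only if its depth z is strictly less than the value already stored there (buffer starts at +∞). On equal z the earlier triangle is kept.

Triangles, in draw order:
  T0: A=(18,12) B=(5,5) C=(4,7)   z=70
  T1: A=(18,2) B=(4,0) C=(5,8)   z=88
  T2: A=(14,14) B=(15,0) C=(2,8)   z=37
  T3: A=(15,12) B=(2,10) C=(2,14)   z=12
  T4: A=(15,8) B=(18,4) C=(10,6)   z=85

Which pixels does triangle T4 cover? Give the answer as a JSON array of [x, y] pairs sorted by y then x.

T0:
  2·area = 33  (B↔C swapped to make it positive)
  edge (18, 12)→(4, 7): d=(-14,-5) top-left  bias=+0
  edge (4, 7)→(5, 5): d=(1,-2) top-left  bias=+0
  edge (5, 5)→(18, 12): d=(13,7) right/bottom  bias=-1
    (3,0)@(7, 1): e=[99,0,-66] → ·  [on edge]
    (2,2)@(5, 5): e=[33,0,0] → ·  [on edge]
    (2,3)@(5, 7): e=[5,2,26] → #
    (3,3)@(7, 7): e=[15,6,12] → #
    (4,3)@(9, 7): e=[25,10,-2] → ·
    (1,4)@(3, 9): e=[-33,0,66] → ·  [on edge]
    (2,4)@(5, 9): e=[-23,4,52] → ·
    (3,4)@(7, 9): e=[-13,8,38] → ·
    (5,4)@(11, 9): e=[7,16,10] → #
    (6,4)@(13, 9): e=[17,20,-4] → ·
    (5,5)@(11, 11): e=[-21,18,36] → ·
    (0,6)@(1, 13): e=[-99,0,132] → ·  [on edge]
  covered (3 px):
    · · · · · · · · · ·
    · · · · · · · · · ·
    · · · · · · · · · ·
    · · # # · · · · · ·
    · · · · · # · · · ·
    · · · · · · · · · ·
    · · · · · · · · · ·
    · · · · · · · · · ·
T1:
  2·area = 110  (B↔C swapped to make it positive)
  edge (18, 2)→(5, 8): d=(-13,6) right/bottom  bias=-1
  edge (5, 8)→(4, 0): d=(-1,-8) top-left  bias=+0
  edge (4, 0)→(18, 2): d=(14,2) right/bottom  bias=-1
    (2,0)@(5, 1): e=[91,7,12] → #
    (3,0)@(7, 1): e=[79,23,8] → #
    (4,0)@(9, 1): e=[67,39,4] → #
    (5,0)@(11, 1): e=[55,55,0] → ·  [on edge]
    (2,1)@(5, 3): e=[65,5,40] → #
    (5,1)@(11, 3): e=[29,53,28] → #
    (6,1)@(13, 3): e=[17,69,24] → #
    (7,1)@(15, 3): e=[5,85,20] → #
    (8,1)@(17, 3): e=[-7,101,16] → ·
    (2,2)@(5, 5): e=[39,3,68] → #
    (6,2)@(13, 5): e=[-9,67,52] → ·
    (7,2)@(15, 5): e=[-21,83,48] → ·
  covered (15 px):
    · · # # # · · · · ·
    · · # # # # # # · ·
    · · # # # # · · · ·
    · · # # · · · · · ·
    · · · · · · · · · ·
    · · · · · · · · · ·
    · · · · · · · · · ·
    · · · · · · · · · ·
T2:
  2·area = 174  (B↔C swapped to make it positive)
  edge (14, 14)→(2, 8): d=(-12,-6) top-left  bias=+0
  edge (2, 8)→(15, 0): d=(13,-8) top-left  bias=+0
  edge (15, 0)→(14, 14): d=(-1,14) right/bottom  bias=-1
    (5,1)@(11, 3): e=[114,7,53] → #
    (6,1)@(13, 3): e=[126,23,25] → #
    (7,1)@(15, 3): e=[138,39,-3] → ·
    (3,2)@(7, 5): e=[66,1,107] → #
    (4,2)@(9, 5): e=[78,17,79] → #
    (7,2)@(15, 5): e=[114,65,-5] → ·
    (2,3)@(5, 7): e=[30,11,133] → #
    (7,3)@(15, 7): e=[90,91,-7] → ·
    (2,4)@(5, 9): e=[6,37,131] → #
    (7,4)@(15, 9): e=[66,117,-9] → ·
    (2,5)@(5, 11): e=[-18,63,129] → ·
    (3,5)@(7, 11): e=[-6,79,101] → ·
  covered (20 px):
    · · · · · · · · · ·
    · · · · · # # · · ·
    · · · # # # # · · ·
    · · # # # # # · · ·
    · · # # # # # · · ·
    · · · · # # # · · ·
    · · · · · · # · · ·
    · · · · · · · · · ·
T3:
  2·area = 52  (B↔C swapped to make it positive)
  edge (15, 12)→(2, 14): d=(-13,2) right/bottom  bias=-1
  edge (2, 14)→(2, 10): d=(0,-4) top-left  bias=+0
  edge (2, 10)→(15, 12): d=(13,2) right/bottom  bias=-1
    (1,5)@(3, 11): e=[37,4,11] → #
    (2,5)@(5, 11): e=[33,12,7] → #
    (3,5)@(7, 11): e=[29,20,3] → #
    (4,5)@(9, 11): e=[25,28,-1] → ·
    (1,6)@(3, 13): e=[11,4,37] → #
    (4,6)@(9, 13): e=[-1,28,25] → ·
    (1,7)@(3, 15): e=[-15,4,63] → ·
    (2,7)@(5, 15): e=[-19,12,59] → ·
    (3,7)@(7, 15): e=[-23,20,55] → ·
  covered (6 px):
    · · · · · · · · · ·
    · · · · · · · · · ·
    · · · · · · · · · ·
    · · · · · · · · · ·
    · · · · · · · · · ·
    · # # # · · · · · ·
    · # # # · · · · · ·
    · · · · · · · · · ·
T4:
  2·area = 26  (B↔C swapped to make it positive)
  edge (15, 8)→(10, 6): d=(-5,-2) top-left  bias=+0
  edge (10, 6)→(18, 4): d=(8,-2) top-left  bias=+0
  edge (18, 4)→(15, 8): d=(-3,4) right/bottom  bias=-1
    (7,2)@(15, 5): e=[15,2,9] → #
    (8,2)@(17, 5): e=[19,6,1] → #
    (9,2)@(19, 5): e=[23,10,-7] → ·
    (6,3)@(13, 7): e=[1,14,11] → #
    (8,3)@(17, 7): e=[9,22,-5] → ·
    (6,4)@(13, 9): e=[-9,30,5] → ·
    (7,4)@(15, 9): e=[-5,34,-3] → ·
  covered (4 px):
    · · · · · · · · · ·
    · · · · · · · · · ·
    · · · · · · · # # ·
    · · · · · · # # · ·
    · · · · · · · · · ·
    · · · · · · · · · ·
    · · · · · · · · · ·
    · · · · · · · · · ·

Final: [[7,2],[8,2],[6,3],[7,3]]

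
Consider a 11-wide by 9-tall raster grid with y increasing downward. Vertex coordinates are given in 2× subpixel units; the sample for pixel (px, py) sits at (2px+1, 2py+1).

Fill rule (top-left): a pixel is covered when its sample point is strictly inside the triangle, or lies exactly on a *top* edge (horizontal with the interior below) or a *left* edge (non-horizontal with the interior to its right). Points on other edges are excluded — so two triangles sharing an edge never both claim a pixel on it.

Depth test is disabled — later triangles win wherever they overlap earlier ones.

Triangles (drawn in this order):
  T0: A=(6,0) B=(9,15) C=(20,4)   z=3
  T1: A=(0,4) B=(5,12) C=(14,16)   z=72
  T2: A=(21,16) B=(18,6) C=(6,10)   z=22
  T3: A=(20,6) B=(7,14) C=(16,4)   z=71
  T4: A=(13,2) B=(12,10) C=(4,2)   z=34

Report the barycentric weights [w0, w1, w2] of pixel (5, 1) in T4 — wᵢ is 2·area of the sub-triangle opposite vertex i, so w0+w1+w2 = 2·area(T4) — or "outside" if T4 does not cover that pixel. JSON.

T0:
  2·area = 198  (B↔C swapped to make it positive)
  edge (6, 0)→(20, 4): d=(14,4) right/bottom  bias=-1
  edge (20, 4)→(9, 15): d=(-11,11) right/bottom  bias=-1
  edge (9, 15)→(6, 0): d=(-3,-15) top-left  bias=+0
    (3,0)@(7, 1): e=[10,176,12] → #
    (4,0)@(9, 1): e=[2,154,42] → #
    (5,0)@(11, 1): e=[-6,132,72] → ·
    (3,1)@(7, 3): e=[38,154,6] → #
    (5,1)@(11, 3): e=[22,110,66] → #
    (6,1)@(13, 3): e=[14,88,96] → #
    (7,1)@(15, 3): e=[6,66,126] → #
    (8,1)@(17, 3): e=[-2,44,156] → ·
    (10,1)@(21, 3): e=[-18,0,216] → ·  [on edge]
    (3,2)@(7, 5): e=[66,132,0] → #  [on edge]
    (8,2)@(17, 5): e=[26,22,150] → #
    (9,2)@(19, 5): e=[18,0,180] → ·  [on edge]
    (8,3)@(17, 7): e=[54,0,144] → ·  [on edge]
    (7,4)@(15, 9): e=[90,0,108] → ·  [on edge]
    (6,5)@(13, 11): e=[126,0,72] → ·  [on edge]
    (5,6)@(11, 13): e=[162,0,36] → ·  [on edge]
    (4,7)@(9, 15): e=[198,0,0] → ·  [on edge]
    (3,8)@(7, 17): e=[234,0,-36] → ·  [on edge]
  covered (23 px):
    · · · # # · · · · · ·
    · · · # # # # # · · ·
    · · · # # # # # # · ·
    · · · · # # # # · · ·
    · · · · # # # · · · ·
    · · · · # # · · · · ·
    · · · · # · · · · · ·
    · · · · · · · · · · ·
    · · · · · · · · · · ·
T1:
  2·area = 52  (B↔C swapped to make it positive)
  edge (0, 4)→(14, 16): d=(14,12) right/bottom  bias=-1
  edge (14, 16)→(5, 12): d=(-9,-4) top-left  bias=+0
  edge (5, 12)→(0, 4): d=(-5,-8) top-left  bias=+0
    (0,2)@(1, 5): e=[2,47,3] → #
    (1,2)@(3, 5): e=[-22,55,19] → ·
    (0,3)@(1, 7): e=[30,29,-7] → ·
    (1,3)@(3, 7): e=[6,37,9] → #
    (2,3)@(5, 7): e=[-18,45,25] → ·
    (1,4)@(3, 9): e=[34,19,-1] → ·
    (2,4)@(5, 9): e=[10,27,15] → #
    (3,4)@(7, 9): e=[-14,35,31] → ·
    (2,5)@(5, 11): e=[38,9,5] → #
    (3,5)@(7, 11): e=[14,17,21] → #
    (4,5)@(9, 11): e=[-10,25,37] → ·
    (2,6)@(5, 13): e=[66,-9,-5] → ·
  covered (6 px):
    · · · · · · · · · · ·
    · · · · · · · · · · ·
    # · · · · · · · · · ·
    · # · · · · · · · · ·
    · · # · · · · · · · ·
    · · # # · · · · · · ·
    · · · · # · · · · · ·
    · · · · · · · · · · ·
    · · · · · · · · · · ·
T2:
  2·area = 132  (B↔C swapped to make it positive)
  edge (21, 16)→(6, 10): d=(-15,-6) top-left  bias=+0
  edge (6, 10)→(18, 6): d=(12,-4) top-left  bias=+0
  edge (18, 6)→(21, 16): d=(3,10) right/bottom  bias=-1
    (10,2)@(21, 5): e=[165,0,-33] → ·  [on edge]
    (7,3)@(15, 7): e=[99,0,33] → #  [on edge]
    (8,3)@(17, 7): e=[111,8,13] → #
    (9,3)@(19, 7): e=[123,16,-7] → ·
    (4,4)@(9, 9): e=[33,0,99] → #  [on edge]
    (5,4)@(11, 9): e=[45,8,79] → #
    (6,4)@(13, 9): e=[57,16,59] → #
    (9,4)@(19, 9): e=[93,40,-1] → ·
    (1,5)@(3, 11): e=[-33,0,165] → ·  [on edge]
    (4,5)@(9, 11): e=[3,24,105] → #
    (9,5)@(19, 11): e=[63,64,5] → #
    (10,5)@(21, 11): e=[75,72,-15] → ·
  covered (17 px):
    · · · · · · · · · · ·
    · · · · · · · · · · ·
    · · · · · · · · · · ·
    · · · · · · · # # · ·
    · · · · # # # # # · ·
    · · · · # # # # # # ·
    · · · · · · · # # # ·
    · · · · · · · · · # ·
    · · · · · · · · · · ·
T3:
  2·area = 58
  edge (20, 6)→(7, 14): d=(-13,8) right/bottom  bias=-1
  edge (7, 14)→(16, 4): d=(9,-10) top-left  bias=+0
  edge (16, 4)→(20, 6): d=(4,2) right/bottom  bias=-1
    (8,2)@(17, 5): e=[37,19,2] → #
    (9,2)@(19, 5): e=[21,39,-2] → ·
    (7,3)@(15, 7): e=[27,17,14] → #
    (9,3)@(19, 7): e=[-5,57,6] → ·
    (6,4)@(13, 9): e=[17,15,26] → #
    (8,4)@(17, 9): e=[-15,55,18] → ·
    (5,5)@(11, 11): e=[7,13,38] → #
    (6,5)@(13, 11): e=[-9,33,34] → ·
    (7,5)@(15, 11): e=[-25,53,30] → ·
    (5,6)@(11, 13): e=[-19,31,46] → ·
  covered (6 px):
    · · · · · · · · · · ·
    · · · · · · · · · · ·
    · · · · · · · · # · ·
    · · · · · · · # # · ·
    · · · · · · # # · · ·
    · · · · · # · · · · ·
    · · · · · · · · · · ·
    · · · · · · · · · · ·
    · · · · · · · · · · ·
T4:
  2·area = 72
  edge (13, 2)→(12, 10): d=(-1,8) right/bottom  bias=-1
  edge (12, 10)→(4, 2): d=(-8,-8) top-left  bias=+0
  edge (4, 2)→(13, 2): d=(9,0) top-left  bias=+0
    (1,0)@(3, 1): e=[81,0,-9] → ·  [on edge]
    (2,1)@(5, 3): e=[63,0,9] → #  [on edge]
    (3,1)@(7, 3): e=[47,16,9] → #
    (4,1)@(9, 3): e=[31,32,9] → #
    (5,1)@(11, 3): e=[15,48,9] → #
    (6,1)@(13, 3): e=[-1,64,9] → ·
    (2,2)@(5, 5): e=[61,-16,27] → ·
    (3,2)@(7, 5): e=[45,0,27] → #  [on edge]
    (6,2)@(13, 5): e=[-3,48,27] → ·
    (3,3)@(7, 7): e=[43,-16,45] → ·
    (4,3)@(9, 7): e=[27,0,45] → #  [on edge]
    (6,3)@(13, 7): e=[-5,32,45] → ·
    (5,4)@(11, 9): e=[9,0,63] → #  [on edge]
    (6,5)@(13, 11): e=[-9,0,81] → ·  [on edge]
    (7,6)@(15, 13): e=[-27,0,99] → ·  [on edge]
    (8,7)@(17, 15): e=[-45,0,117] → ·  [on edge]
    (9,8)@(19, 17): e=[-63,0,135] → ·  [on edge]
  covered (10 px):
    · · · · · · · · · · ·
    · · # # # # · · · · ·
    · · · # # # · · · · ·
    · · · · # # · · · · ·
    · · · · · # · · · · ·
    · · · · · · · · · · ·
    · · · · · · · · · · ·
    · · · · · · · · · · ·
    · · · · · · · · · · ·

Answer: [48,9,15]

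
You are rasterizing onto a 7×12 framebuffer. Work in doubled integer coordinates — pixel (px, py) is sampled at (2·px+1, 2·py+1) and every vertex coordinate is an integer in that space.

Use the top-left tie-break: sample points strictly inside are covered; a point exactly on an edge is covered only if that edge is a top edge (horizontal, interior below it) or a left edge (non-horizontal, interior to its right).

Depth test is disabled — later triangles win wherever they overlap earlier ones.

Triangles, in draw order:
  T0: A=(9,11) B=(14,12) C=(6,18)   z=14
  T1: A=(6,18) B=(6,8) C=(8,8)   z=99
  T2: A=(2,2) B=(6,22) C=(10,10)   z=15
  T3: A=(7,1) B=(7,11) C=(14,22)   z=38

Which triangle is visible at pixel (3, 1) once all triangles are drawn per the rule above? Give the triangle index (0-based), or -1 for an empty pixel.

T0:
  2·area = 38
  edge (9, 11)→(14, 12): d=(5,1) right/bottom  bias=-1
  edge (14, 12)→(6, 18): d=(-8,6) right/bottom  bias=-1
  edge (6, 18)→(9, 11): d=(3,-7) top-left  bias=+0
    (4,5)@(9, 11): e=[0,38,0] → .  [on edge]
    (4,6)@(9, 13): e=[10,22,6] → X
    (5,6)@(11, 13): e=[8,10,20] → X
    (6,6)@(13, 13): e=[6,-2,34] → .
    (4,7)@(9, 15): e=[20,6,12] → X
    (5,7)@(11, 15): e=[18,-6,26] → .
    (3,8)@(7, 17): e=[32,2,4] → X
    (4,8)@(9, 17): e=[30,-10,18] → .
    (3,9)@(7, 19): e=[42,-14,10] → .
  covered (4 px):
    . . . . . . .
    . . . . . . .
    . . . . . . .
    . . . . . . .
    . . . . . . .
    . . . . . . .
    . . . . X X .
    . . . . X . .
    . . . X . . .
    . . . . . . .
    . . . . . . .
    . . . . . . .
T1:
  2·area = 20
  edge (6, 18)→(6, 8): d=(0,-10) top-left  bias=+0
  edge (6, 8)→(8, 8): d=(2,0) top-left  bias=+0
  edge (8, 8)→(6, 18): d=(-2,10) right/bottom  bias=-1
    (4,1)@(9, 3): e=[30,-10,0] → .  [on edge]
    (3,4)@(7, 9): e=[10,2,8] → X
    (4,4)@(9, 9): e=[30,2,-12] → .
    (3,5)@(7, 11): e=[10,6,4] → X
    (4,5)@(9, 11): e=[30,6,-16] → .
    (3,6)@(7, 13): e=[10,10,0] → .  [on edge]
    (2,11)@(5, 23): e=[-10,30,0] → .  [on edge]
  covered (2 px):
    . . . . . . .
    . . . . . . .
    . . . . . . .
    . . . . . . .
    . . . X . . .
    . . . X . . .
    . . . . . . .
    . . . . . . .
    . . . . . . .
    . . . . . . .
    . . . . . . .
    . . . . . . .
T2:
  2·area = 128  (B↔C swapped to make it positive)
  edge (2, 2)→(10, 10): d=(8,8) right/bottom  bias=-1
  edge (10, 10)→(6, 22): d=(-4,12) right/bottom  bias=-1
  edge (6, 22)→(2, 2): d=(-4,-20) top-left  bias=+0
    (0,0)@(1, 1): e=[0,144,-16] → .  [on edge]
    (6,0)@(13, 1): e=[-96,0,224] → .  [on edge]
    (1,1)@(3, 3): e=[0,112,16] → .  [on edge]
    (1,2)@(3, 5): e=[16,104,8] → X
    (2,2)@(5, 5): e=[0,80,48] → .  [on edge]
    (1,3)@(3, 7): e=[32,96,0] → X  [on edge]
    (2,3)@(5, 7): e=[16,72,40] → X
    (3,3)@(7, 7): e=[0,48,80] → .  [on edge]
    (5,3)@(11, 7): e=[-32,0,160] → .  [on edge]
    (1,4)@(3, 9): e=[48,88,-8] → .
    (2,4)@(5, 9): e=[32,64,32] → X
    (3,4)@(7, 9): e=[16,40,72] → X
    (4,4)@(9, 9): e=[0,16,112] → .  [on edge]
    (5,5)@(11, 11): e=[0,-16,144] → .  [on edge]
    (4,6)@(9, 13): e=[32,0,96] → .  [on edge]
    (6,6)@(13, 13): e=[0,-48,176] → .  [on edge]
    (2,8)@(5, 17): e=[96,32,0] → X  [on edge]
    (3,9)@(7, 19): e=[96,0,32] → .  [on edge]
  covered (14 px):
    . . . . . . .
    . . . . . . .
    . X . . . . .
    . X X . . . .
    . . X X . . .
    . . X X X . .
    . . X X . . .
    . . X X . . .
    . . X X . . .
    . . . . . . .
    . . . . . . .
    . . . . . . .
T3:
  2·area = 70  (B↔C swapped to make it positive)
  edge (7, 1)→(14, 22): d=(7,21) right/bottom  bias=-1
  edge (14, 22)→(7, 11): d=(-7,-11) top-left  bias=+0
  edge (7, 11)→(7, 1): d=(0,-10) top-left  bias=+0
    (3,0)@(7, 1): e=[0,70,0] → .  [on edge]
    (3,1)@(7, 3): e=[14,56,0] → X  [on edge]
    (4,1)@(9, 3): e=[-28,78,20] → .
    (3,2)@(7, 5): e=[28,42,0] → X  [on edge]
    (4,2)@(9, 5): e=[-14,64,20] → .
    (3,3)@(7, 7): e=[42,28,0] → X  [on edge]
    (4,3)@(9, 7): e=[0,50,20] → .  [on edge]
    (3,4)@(7, 9): e=[56,14,0] → X  [on edge]
    (4,4)@(9, 9): e=[14,36,20] → X
    (5,4)@(11, 9): e=[-28,58,40] → .
    (3,5)@(7, 11): e=[70,0,0] → X  [on edge]
    (5,5)@(11, 11): e=[-14,44,40] → .
    (3,6)@(7, 13): e=[84,-14,0] → .  [on edge]
    (5,6)@(11, 13): e=[0,30,40] → .  [on edge]
    (3,7)@(7, 15): e=[98,-28,0] → .  [on edge]
    (3,8)@(7, 17): e=[112,-42,0] → .  [on edge]
    (3,9)@(7, 19): e=[126,-56,0] → .  [on edge]
    (6,9)@(13, 19): e=[0,10,60] → .  [on edge]
    (3,10)@(7, 21): e=[140,-70,0] → .  [on edge]
    (3,11)@(7, 23): e=[154,-84,0] → .  [on edge]
  covered (10 px):
    . . . . . . .
    . . . X . . .
    . . . X . . .
    . . . X . . .
    . . . X X . .
    . . . X X . .
    . . . . X . .
    . . . . . X .
    . . . . . X .
    . . . . . . .
    . . . . . . .
    . . . . . . .

Z-buffer (winner per pixel, '.' = empty):
  . . . . . . .
  . . . 3 . . .
  . 2 . 3 . . .
  . 2 2 3 . . .
  . . 2 3 3 . .
  . . 2 3 3 . .
  . . 2 2 3 0 .
  . . 2 2 0 3 .
  . . 2 2 . 3 .
  . . . . . . .
  . . . . . . .
  . . . . . . .

Answer: 3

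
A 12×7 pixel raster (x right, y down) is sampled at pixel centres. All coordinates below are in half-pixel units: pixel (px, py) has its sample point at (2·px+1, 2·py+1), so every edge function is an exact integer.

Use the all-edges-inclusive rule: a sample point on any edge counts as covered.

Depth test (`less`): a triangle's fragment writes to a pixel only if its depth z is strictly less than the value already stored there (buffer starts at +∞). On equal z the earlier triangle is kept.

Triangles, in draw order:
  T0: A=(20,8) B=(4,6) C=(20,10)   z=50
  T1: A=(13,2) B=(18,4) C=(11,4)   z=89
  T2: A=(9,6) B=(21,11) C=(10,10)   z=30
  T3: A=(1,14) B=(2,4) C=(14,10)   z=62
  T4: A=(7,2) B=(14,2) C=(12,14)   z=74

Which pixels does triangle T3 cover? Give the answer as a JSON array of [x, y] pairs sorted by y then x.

T0:
  2·area = 32  (B↔C swapped to make it positive)
  edge (20, 8)→(20, 10): d=(0,2) inclusive
  edge (20, 10)→(4, 6): d=(-16,-4) inclusive
  edge (4, 6)→(20, 8): d=(16,2) inclusive
    (4,3)@(9, 7): e=[22,4,6] → #
    (5,3)@(11, 7): e=[18,12,2] → #
    (6,3)@(13, 7): e=[14,20,-2] → ·
    (4,4)@(9, 9): e=[22,-28,38] → ·
    (5,4)@(11, 9): e=[18,-20,34] → ·
    (8,4)@(17, 9): e=[6,4,22] → #
    (9,4)@(19, 9): e=[2,12,18] → #
    (10,4)@(21, 9): e=[-2,20,14] → ·
    (8,5)@(17, 11): e=[6,-28,54] → ·
    (9,5)@(19, 11): e=[2,-20,50] → ·
  covered (4 px):
    · · · · · · · · · · · ·
    · · · · · · · · · · · ·
    · · · · · · · · · · · ·
    · · · · # # · · · · · ·
    · · · · · · · · # # · ·
    · · · · · · · · · · · ·
    · · · · · · · · · · · ·
T1:
  2·area = 14
  edge (13, 2)→(18, 4): d=(5,2) inclusive
  edge (18, 4)→(11, 4): d=(-7,0) inclusive
  edge (11, 4)→(13, 2): d=(2,-2) inclusive
    (6,1)@(13, 3): e=[5,7,2] → #
    (7,1)@(15, 3): e=[1,7,6] → #
    (8,1)@(17, 3): e=[-3,7,10] → ·
    (6,2)@(13, 5): e=[15,-7,6] → ·
    (7,2)@(15, 5): e=[11,-7,10] → ·
  covered (2 px):
    · · · · · · · · · · · ·
    · · · · · · # # · · · ·
    · · · · · · · · · · · ·
    · · · · · · · · · · · ·
    · · · · · · · · · · · ·
    · · · · · · · · · · · ·
    · · · · · · · · · · · ·
T2:
  2·area = 43
  edge (9, 6)→(21, 11): d=(12,5) inclusive
  edge (21, 11)→(10, 10): d=(-11,-1) inclusive
  edge (10, 10)→(9, 6): d=(-1,-4) inclusive
    (5,3)@(11, 7): e=[2,34,7] → #
    (6,3)@(13, 7): e=[-8,36,15] → ·
    (5,4)@(11, 9): e=[26,12,5] → #
    (6,4)@(13, 9): e=[16,14,13] → #
    (7,4)@(15, 9): e=[6,16,21] → #
    (8,4)@(17, 9): e=[-4,18,29] → ·
    (5,5)@(11, 11): e=[50,-10,3] → ·
    (6,5)@(13, 11): e=[40,-8,11] → ·
    (7,5)@(15, 11): e=[30,-6,19] → ·
    (10,5)@(21, 11): e=[0,0,43] → #  [on edge]
    (11,5)@(23, 11): e=[-10,2,51] → ·
    (10,6)@(21, 13): e=[24,-22,41] → ·
  covered (5 px):
    · · · · · · · · · · · ·
    · · · · · · · · · · · ·
    · · · · · · · · · · · ·
    · · · · · # · · · · · ·
    · · · · · # # # · · · ·
    · · · · · · · · · · # ·
    · · · · · · · · · · · ·
T3:
  2·area = 126
  edge (1, 14)→(2, 4): d=(1,-10) inclusive
  edge (2, 4)→(14, 10): d=(12,6) inclusive
  edge (14, 10)→(1, 14): d=(-13,4) inclusive
    (1,2)@(3, 5): e=[11,6,109] → #
    (2,2)@(5, 5): e=[31,-6,101] → ·
    (1,3)@(3, 7): e=[13,30,83] → #
    (2,3)@(5, 7): e=[33,18,75] → #
    (3,3)@(7, 7): e=[53,6,67] → #
    (4,3)@(9, 7): e=[73,-6,59] → ·
    (1,4)@(3, 9): e=[15,54,57] → #
    (4,4)@(9, 9): e=[75,18,33] → #
    (5,4)@(11, 9): e=[95,6,25] → #
    (6,4)@(13, 9): e=[115,-6,17] → ·
    (1,5)@(3, 11): e=[17,78,31] → #
    (5,5)@(11, 11): e=[97,30,-1] → ·
  covered (14 px):
    · · · · · · · · · · · ·
    · · · · · · · · · · · ·
    · # · · · · · · · · · ·
    · # # # · · · · · · · ·
    · # # # # # · · · · · ·
    · # # # # · · · · · · ·
    · # · · · · · · · · · ·
T4:
  2·area = 84
  edge (7, 2)→(14, 2): d=(7,0) inclusive
  edge (14, 2)→(12, 14): d=(-2,12) inclusive
  edge (12, 14)→(7, 2): d=(-5,-12) inclusive
    (4,1)@(9, 3): e=[7,58,19] → #
    (5,1)@(11, 3): e=[7,34,43] → #
    (6,1)@(13, 3): e=[7,10,67] → #
    (7,1)@(15, 3): e=[7,-14,91] → ·
    (4,2)@(9, 5): e=[21,54,9] → #
    (7,2)@(15, 5): e=[21,-18,81] → ·
    (4,3)@(9, 7): e=[35,50,-1] → ·
    (5,3)@(11, 7): e=[35,26,23] → #
    (7,3)@(15, 7): e=[35,-22,71] → ·
    (5,4)@(11, 9): e=[49,22,13] → #
    (6,4)@(13, 9): e=[49,-2,37] → ·
    (5,5)@(11, 11): e=[63,18,3] → #
  covered (10 px):
    · · · · · · · · · · · ·
    · · · · # # # · · · · ·
    · · · · # # # · · · · ·
    · · · · · # # · · · · ·
    · · · · · # · · · · · ·
    · · · · · # · · · · · ·
    · · · · · · · · · · · ·

Answer: [[1,2],[1,3],[2,3],[3,3],[1,4],[2,4],[3,4],[4,4],[5,4],[1,5],[2,5],[3,5],[4,5],[1,6]]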